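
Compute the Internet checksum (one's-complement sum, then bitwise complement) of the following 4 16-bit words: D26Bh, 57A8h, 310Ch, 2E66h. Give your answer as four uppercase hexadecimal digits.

7679

One's-complement addition (fold any carry out of bit 15 back into bit 0):
  0xD26B + 0x57A8 = 0x12A13 → wrap carry → 0x2A14
  0x2A14 + 0x310C = 0x05B20
  0x5B20 + 0x2E66 = 0x08986
One's-complement sum = 0x8986.
Checksum = ~0x8986 & 0xFFFF = 0x7679.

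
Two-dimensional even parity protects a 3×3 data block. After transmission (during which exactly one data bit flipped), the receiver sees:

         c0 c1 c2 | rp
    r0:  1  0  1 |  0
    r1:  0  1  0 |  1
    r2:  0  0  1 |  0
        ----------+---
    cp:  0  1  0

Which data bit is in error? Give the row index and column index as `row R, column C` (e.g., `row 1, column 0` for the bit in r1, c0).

Recompute each row's even parity and compare to rp:
  r0: data parity 0, sent rp 0 → ok
  r1: data parity 1, sent rp 1 → ok
  r2: data parity 1, sent rp 0 → mismatch
Recompute each column's even parity and compare to cp:
  c0: data parity 1, sent cp 0 → mismatch
  c1: data parity 1, sent cp 1 → ok
  c2: data parity 0, sent cp 0 → ok
Exactly one row (r2) and one column (c0) fail → the flipped bit is at their intersection.

row 2, column 0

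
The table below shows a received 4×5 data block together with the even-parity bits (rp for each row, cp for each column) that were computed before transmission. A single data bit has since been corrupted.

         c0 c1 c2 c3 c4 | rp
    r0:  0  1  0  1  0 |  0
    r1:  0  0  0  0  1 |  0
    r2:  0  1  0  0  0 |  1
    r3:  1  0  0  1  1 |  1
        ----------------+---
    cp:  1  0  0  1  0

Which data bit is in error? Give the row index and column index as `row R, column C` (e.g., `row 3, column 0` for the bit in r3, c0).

Recompute each row's even parity and compare to rp:
  r0: data parity 0, sent rp 0 → ok
  r1: data parity 1, sent rp 0 → mismatch
  r2: data parity 1, sent rp 1 → ok
  r3: data parity 1, sent rp 1 → ok
Recompute each column's even parity and compare to cp:
  c0: data parity 1, sent cp 1 → ok
  c1: data parity 0, sent cp 0 → ok
  c2: data parity 0, sent cp 0 → ok
  c3: data parity 0, sent cp 1 → mismatch
  c4: data parity 0, sent cp 0 → ok
Exactly one row (r1) and one column (c3) fail → the flipped bit is at their intersection.

row 1, column 3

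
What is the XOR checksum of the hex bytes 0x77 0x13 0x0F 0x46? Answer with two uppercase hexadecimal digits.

2D

XOR the bytes together:
  start with 0x77
  0x77 ⊕ 0x13 = 0x64
  0x64 ⊕ 0x0F = 0x6B
  0x6B ⊕ 0x46 = 0x2D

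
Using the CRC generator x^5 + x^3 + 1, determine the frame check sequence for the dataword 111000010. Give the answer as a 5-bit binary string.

Append 5 zeros: 11100001000000. Divide by 101001 (XOR where the leading bit is 1):
  pos 0: 111000 XOR 101001 = 010001
  pos 1: 100010 XOR 101001 = 001011
  pos 3: 101110 XOR 101001 = 000111
  pos 6: 111000 XOR 101001 = 010001
  pos 7: 100010 XOR 101001 = 001011
Remainder (last 5 bits) = 10110. This is the CRC / FCS.

10110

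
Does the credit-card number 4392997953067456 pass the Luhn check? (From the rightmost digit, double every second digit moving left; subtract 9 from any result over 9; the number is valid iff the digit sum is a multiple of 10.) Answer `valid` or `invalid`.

From the right, keep odd positions and double even positions (subtract 9 from any doubled value over 9):
  doubled (positions 2,4,...): 1 5 0 1 5 9 9 8 → sum 38
  kept (positions 1,3,...): 6 4 6 3 9 9 2 3 → sum 42
Total = 80.
80 mod 10 = 0, so the number is valid.

valid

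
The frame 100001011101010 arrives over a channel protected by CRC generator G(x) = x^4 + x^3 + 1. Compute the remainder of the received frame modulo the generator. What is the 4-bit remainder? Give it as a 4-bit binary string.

0000

Modulo-2 division of 100001011101010 by 11001:
  pos 0: 10000 XOR 11001 = 01001
  pos 1: 10011 XOR 11001 = 01010
  pos 2: 10100 XOR 11001 = 01101
  pos 3: 11011 XOR 11001 = 00010
  pos 6: 10110 XOR 11001 = 01111
  pos 7: 11111 XOR 11001 = 00110
  pos 9: 11001 XOR 11001 = 00000
Remainder = 0000 (zero — the frame passes the CRC check).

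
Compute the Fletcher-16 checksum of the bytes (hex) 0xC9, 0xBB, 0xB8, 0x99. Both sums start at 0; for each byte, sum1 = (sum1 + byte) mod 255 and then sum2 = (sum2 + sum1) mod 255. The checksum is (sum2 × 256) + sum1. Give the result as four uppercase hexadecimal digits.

65D7

Running sums (mod 255):
  after byte 0 (0xC9): sum1=201, sum2=201
  after byte 1 (0xBB): sum1=133, sum2=79
  after byte 2 (0xB8): sum1=62, sum2=141
  after byte 3 (0x99): sum1=215, sum2=101
Checksum = sum2·256 + sum1 = 101·256 + 215 = 26071 = 0x65D7.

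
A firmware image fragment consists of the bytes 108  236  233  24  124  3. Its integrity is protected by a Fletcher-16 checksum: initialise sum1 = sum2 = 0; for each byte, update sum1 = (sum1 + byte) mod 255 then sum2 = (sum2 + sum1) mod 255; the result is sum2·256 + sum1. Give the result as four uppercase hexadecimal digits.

Running sums (mod 255):
  after byte 0 (108): sum1=108, sum2=108
  after byte 1 (236): sum1=89, sum2=197
  after byte 2 (233): sum1=67, sum2=9
  after byte 3 (24): sum1=91, sum2=100
  after byte 4 (124): sum1=215, sum2=60
  after byte 5 (3): sum1=218, sum2=23
Checksum = sum2·256 + sum1 = 23·256 + 218 = 6106 = 0x17DA.

17DA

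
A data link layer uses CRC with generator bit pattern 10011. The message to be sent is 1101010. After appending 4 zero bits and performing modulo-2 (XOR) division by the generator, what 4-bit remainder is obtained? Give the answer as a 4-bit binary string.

Append 4 zeros: 11010100000. Divide by 10011 (XOR where the leading bit is 1):
  pos 0: 11010 XOR 10011 = 01001
  pos 1: 10011 XOR 10011 = 00000
Remainder (last 4 bits) = 0000. This is the CRC / FCS.

0000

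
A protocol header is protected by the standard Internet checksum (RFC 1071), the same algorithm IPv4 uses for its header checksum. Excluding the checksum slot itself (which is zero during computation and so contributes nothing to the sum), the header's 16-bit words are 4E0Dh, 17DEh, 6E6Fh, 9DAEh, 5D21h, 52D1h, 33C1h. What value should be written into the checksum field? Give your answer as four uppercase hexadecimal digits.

AA42

One's-complement addition (fold any carry out of bit 15 back into bit 0):
  0x4E0D + 0x17DE = 0x065EB
  0x65EB + 0x6E6F = 0x0D45A
  0xD45A + 0x9DAE = 0x17208 → wrap carry → 0x7209
  0x7209 + 0x5D21 = 0x0CF2A
  0xCF2A + 0x52D1 = 0x121FB → wrap carry → 0x21FC
  0x21FC + 0x33C1 = 0x055BD
One's-complement sum = 0x55BD.
Checksum = ~0x55BD & 0xFFFF = 0xAA42.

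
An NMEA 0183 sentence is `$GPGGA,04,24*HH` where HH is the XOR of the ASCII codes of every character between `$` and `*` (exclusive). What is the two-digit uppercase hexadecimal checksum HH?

54

XOR the ASCII codes of the payload characters:
  'G' = 0x47 → acc = 0x47
  'P' = 0x50 → acc = 0x17
  'G' = 0x47 → acc = 0x50
  'G' = 0x47 → acc = 0x17
  'A' = 0x41 → acc = 0x56
  ',' = 0x2C → acc = 0x7A
  '0' = 0x30 → acc = 0x4A
  '4' = 0x34 → acc = 0x7E
  ',' = 0x2C → acc = 0x52
  '2' = 0x32 → acc = 0x60
  '4' = 0x34 → acc = 0x54
Checksum = 0x54.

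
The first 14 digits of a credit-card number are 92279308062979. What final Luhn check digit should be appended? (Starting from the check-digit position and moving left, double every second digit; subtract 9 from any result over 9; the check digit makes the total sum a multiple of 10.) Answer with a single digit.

8

Partial digits right→left: 9 7 9 2 6 0 8 0 3 9 7 2 2 9
Double every second digit counting from the check-digit position (so the 1st, 3rd, 5th, ... of the partial from the right).
  doubled (with −9 where >9): 9 9 3 7 6 5 4 → sum 43
  kept as-is: 7 2 0 0 9 2 9 → sum 29
Total = 43 + 29 = 72.
Check digit = (10 − (72 mod 10)) mod 10 = 8.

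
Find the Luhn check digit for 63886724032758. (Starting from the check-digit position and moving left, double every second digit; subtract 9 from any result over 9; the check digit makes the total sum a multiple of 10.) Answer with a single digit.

Partial digits right→left: 8 5 7 2 3 0 4 2 7 6 8 8 3 6
Double every second digit counting from the check-digit position (so the 1st, 3rd, 5th, ... of the partial from the right).
  doubled (with −9 where >9): 7 5 6 8 5 7 6 → sum 44
  kept as-is: 5 2 0 2 6 8 6 → sum 29
Total = 44 + 29 = 73.
Check digit = (10 − (73 mod 10)) mod 10 = 7.

7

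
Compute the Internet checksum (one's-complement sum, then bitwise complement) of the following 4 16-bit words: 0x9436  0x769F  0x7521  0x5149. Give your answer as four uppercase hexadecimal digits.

2EBF

One's-complement addition (fold any carry out of bit 15 back into bit 0):
  0x9436 + 0x769F = 0x10AD5 → wrap carry → 0x0AD6
  0x0AD6 + 0x7521 = 0x07FF7
  0x7FF7 + 0x5149 = 0x0D140
One's-complement sum = 0xD140.
Checksum = ~0xD140 & 0xFFFF = 0x2EBF.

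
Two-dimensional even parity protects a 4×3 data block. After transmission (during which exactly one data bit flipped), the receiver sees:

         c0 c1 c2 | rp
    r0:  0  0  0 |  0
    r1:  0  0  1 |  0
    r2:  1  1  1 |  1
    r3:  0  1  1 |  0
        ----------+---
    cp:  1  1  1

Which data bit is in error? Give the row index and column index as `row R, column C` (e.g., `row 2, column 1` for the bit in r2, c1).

row 1, column 1

Recompute each row's even parity and compare to rp:
  r0: data parity 0, sent rp 0 → ok
  r1: data parity 1, sent rp 0 → mismatch
  r2: data parity 1, sent rp 1 → ok
  r3: data parity 0, sent rp 0 → ok
Recompute each column's even parity and compare to cp:
  c0: data parity 1, sent cp 1 → ok
  c1: data parity 0, sent cp 1 → mismatch
  c2: data parity 1, sent cp 1 → ok
Exactly one row (r1) and one column (c1) fail → the flipped bit is at their intersection.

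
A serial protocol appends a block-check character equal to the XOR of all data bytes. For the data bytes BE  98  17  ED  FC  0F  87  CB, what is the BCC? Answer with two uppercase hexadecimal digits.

63

XOR the bytes together:
  start with 0xBE
  0xBE ⊕ 0x98 = 0x26
  0x26 ⊕ 0x17 = 0x31
  0x31 ⊕ 0xED = 0xDC
  0xDC ⊕ 0xFC = 0x20
  0x20 ⊕ 0x0F = 0x2F
  0x2F ⊕ 0x87 = 0xA8
  0xA8 ⊕ 0xCB = 0x63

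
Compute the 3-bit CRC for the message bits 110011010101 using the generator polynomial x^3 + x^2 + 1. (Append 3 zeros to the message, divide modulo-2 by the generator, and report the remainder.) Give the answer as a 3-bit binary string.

001

Append 3 zeros: 110011010101000. Divide by 1101 (XOR where the leading bit is 1):
  pos 0: 1100 XOR 1101 = 0001
  pos 3: 1110 XOR 1101 = 0011
  pos 5: 1110 XOR 1101 = 0011
  pos 7: 1110 XOR 1101 = 0011
  pos 9: 1110 XOR 1101 = 0011
  pos 11: 1100 XOR 1101 = 0001
Remainder (last 3 bits) = 001. This is the CRC / FCS.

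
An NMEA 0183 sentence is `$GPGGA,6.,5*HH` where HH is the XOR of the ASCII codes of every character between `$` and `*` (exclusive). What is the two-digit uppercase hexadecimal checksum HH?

XOR the ASCII codes of the payload characters:
  'G' = 0x47 → acc = 0x47
  'P' = 0x50 → acc = 0x17
  'G' = 0x47 → acc = 0x50
  'G' = 0x47 → acc = 0x17
  'A' = 0x41 → acc = 0x56
  ',' = 0x2C → acc = 0x7A
  '6' = 0x36 → acc = 0x4C
  '.' = 0x2E → acc = 0x62
  ',' = 0x2C → acc = 0x4E
  '5' = 0x35 → acc = 0x7B
Checksum = 0x7B.

7B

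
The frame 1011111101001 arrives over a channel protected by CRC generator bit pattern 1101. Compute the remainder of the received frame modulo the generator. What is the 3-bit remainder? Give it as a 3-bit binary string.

000

Modulo-2 division of 1011111101001 by 1101:
  pos 0: 1011 XOR 1101 = 0110
  pos 1: 1101 XOR 1101 = 0000
  pos 5: 1110 XOR 1101 = 0011
  pos 7: 1110 XOR 1101 = 0011
  pos 9: 1101 XOR 1101 = 0000
Remainder = 000 (zero — the frame passes the CRC check).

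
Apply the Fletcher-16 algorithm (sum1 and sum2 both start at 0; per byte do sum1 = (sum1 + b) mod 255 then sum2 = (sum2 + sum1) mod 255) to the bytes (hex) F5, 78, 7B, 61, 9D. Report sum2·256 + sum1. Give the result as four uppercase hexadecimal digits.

Running sums (mod 255):
  after byte 0 (F5): sum1=245, sum2=245
  after byte 1 (78): sum1=110, sum2=100
  after byte 2 (7B): sum1=233, sum2=78
  after byte 3 (61): sum1=75, sum2=153
  after byte 4 (9D): sum1=232, sum2=130
Checksum = sum2·256 + sum1 = 130·256 + 232 = 33512 = 0x82E8.

82E8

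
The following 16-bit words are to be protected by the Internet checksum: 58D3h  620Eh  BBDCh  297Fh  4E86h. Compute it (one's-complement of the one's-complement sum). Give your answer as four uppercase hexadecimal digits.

One's-complement addition (fold any carry out of bit 15 back into bit 0):
  0x58D3 + 0x620E = 0x0BAE1
  0xBAE1 + 0xBBDC = 0x176BD → wrap carry → 0x76BE
  0x76BE + 0x297F = 0x0A03D
  0xA03D + 0x4E86 = 0x0EEC3
One's-complement sum = 0xEEC3.
Checksum = ~0xEEC3 & 0xFFFF = 0x113C.

113C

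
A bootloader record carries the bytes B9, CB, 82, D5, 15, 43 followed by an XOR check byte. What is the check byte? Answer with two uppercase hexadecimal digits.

XOR the bytes together:
  start with 0xB9
  0xB9 ⊕ 0xCB = 0x72
  0x72 ⊕ 0x82 = 0xF0
  0xF0 ⊕ 0xD5 = 0x25
  0x25 ⊕ 0x15 = 0x30
  0x30 ⊕ 0x43 = 0x73

73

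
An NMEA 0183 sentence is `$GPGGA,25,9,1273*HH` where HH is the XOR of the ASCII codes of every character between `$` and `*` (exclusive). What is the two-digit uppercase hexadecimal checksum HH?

43

XOR the ASCII codes of the payload characters:
  'G' = 0x47 → acc = 0x47
  'P' = 0x50 → acc = 0x17
  'G' = 0x47 → acc = 0x50
  'G' = 0x47 → acc = 0x17
  'A' = 0x41 → acc = 0x56
  ',' = 0x2C → acc = 0x7A
  '2' = 0x32 → acc = 0x48
  '5' = 0x35 → acc = 0x7D
  ',' = 0x2C → acc = 0x51
  '9' = 0x39 → acc = 0x68
  ',' = 0x2C → acc = 0x44
  '1' = 0x31 → acc = 0x75
  '2' = 0x32 → acc = 0x47
  '7' = 0x37 → acc = 0x70
  '3' = 0x33 → acc = 0x43
Checksum = 0x43.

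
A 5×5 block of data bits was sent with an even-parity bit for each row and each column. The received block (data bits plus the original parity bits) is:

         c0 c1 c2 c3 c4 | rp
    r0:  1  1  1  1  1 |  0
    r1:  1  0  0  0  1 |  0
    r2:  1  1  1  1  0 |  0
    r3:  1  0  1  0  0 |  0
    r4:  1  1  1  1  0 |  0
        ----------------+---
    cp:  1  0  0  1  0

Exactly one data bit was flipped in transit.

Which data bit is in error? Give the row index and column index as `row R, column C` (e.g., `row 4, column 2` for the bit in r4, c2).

row 0, column 1

Recompute each row's even parity and compare to rp:
  r0: data parity 1, sent rp 0 → mismatch
  r1: data parity 0, sent rp 0 → ok
  r2: data parity 0, sent rp 0 → ok
  r3: data parity 0, sent rp 0 → ok
  r4: data parity 0, sent rp 0 → ok
Recompute each column's even parity and compare to cp:
  c0: data parity 1, sent cp 1 → ok
  c1: data parity 1, sent cp 0 → mismatch
  c2: data parity 0, sent cp 0 → ok
  c3: data parity 1, sent cp 1 → ok
  c4: data parity 0, sent cp 0 → ok
Exactly one row (r0) and one column (c1) fail → the flipped bit is at their intersection.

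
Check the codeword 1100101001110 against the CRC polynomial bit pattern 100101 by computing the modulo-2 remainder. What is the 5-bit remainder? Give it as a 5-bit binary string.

Modulo-2 division of 1100101001110 by 100101:
  pos 0: 110010 XOR 100101 = 010111
  pos 1: 101111 XOR 100101 = 001010
  pos 3: 101000 XOR 100101 = 001101
  pos 5: 110111 XOR 100101 = 010010
  pos 6: 100101 XOR 100101 = 000000
Remainder = 00000 (zero — the frame passes the CRC check).

00000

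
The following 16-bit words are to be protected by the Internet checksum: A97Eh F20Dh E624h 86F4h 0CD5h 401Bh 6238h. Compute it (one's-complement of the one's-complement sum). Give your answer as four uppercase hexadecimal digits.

4831

One's-complement addition (fold any carry out of bit 15 back into bit 0):
  0xA97E + 0xF20D = 0x19B8B → wrap carry → 0x9B8C
  0x9B8C + 0xE624 = 0x181B0 → wrap carry → 0x81B1
  0x81B1 + 0x86F4 = 0x108A5 → wrap carry → 0x08A6
  0x08A6 + 0x0CD5 = 0x0157B
  0x157B + 0x401B = 0x05596
  0x5596 + 0x6238 = 0x0B7CE
One's-complement sum = 0xB7CE.
Checksum = ~0xB7CE & 0xFFFF = 0x4831.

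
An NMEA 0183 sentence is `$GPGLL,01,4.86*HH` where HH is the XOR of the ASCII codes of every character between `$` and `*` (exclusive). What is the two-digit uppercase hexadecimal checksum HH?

XOR the ASCII codes of the payload characters:
  'G' = 0x47 → acc = 0x47
  'P' = 0x50 → acc = 0x17
  'G' = 0x47 → acc = 0x50
  'L' = 0x4C → acc = 0x1C
  'L' = 0x4C → acc = 0x50
  ',' = 0x2C → acc = 0x7C
  '0' = 0x30 → acc = 0x4C
  '1' = 0x31 → acc = 0x7D
  ',' = 0x2C → acc = 0x51
  '4' = 0x34 → acc = 0x65
  '.' = 0x2E → acc = 0x4B
  '8' = 0x38 → acc = 0x73
  '6' = 0x36 → acc = 0x45
Checksum = 0x45.

45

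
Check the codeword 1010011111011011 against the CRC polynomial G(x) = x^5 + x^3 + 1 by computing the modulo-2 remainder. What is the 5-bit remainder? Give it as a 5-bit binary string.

Modulo-2 division of 1010011111011011 by 101001:
  pos 0: 101001 XOR 101001 = 000000
  pos 6: 111101 XOR 101001 = 010100
  pos 7: 101001 XOR 101001 = 000000
Remainder = 00011 (nonzero — an error is detected).

00011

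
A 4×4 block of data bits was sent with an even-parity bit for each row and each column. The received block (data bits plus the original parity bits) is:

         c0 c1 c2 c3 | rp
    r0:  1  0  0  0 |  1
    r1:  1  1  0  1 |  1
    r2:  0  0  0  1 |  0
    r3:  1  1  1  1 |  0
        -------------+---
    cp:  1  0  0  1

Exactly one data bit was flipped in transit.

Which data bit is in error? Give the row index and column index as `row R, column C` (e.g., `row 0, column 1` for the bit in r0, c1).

row 2, column 2

Recompute each row's even parity and compare to rp:
  r0: data parity 1, sent rp 1 → ok
  r1: data parity 1, sent rp 1 → ok
  r2: data parity 1, sent rp 0 → mismatch
  r3: data parity 0, sent rp 0 → ok
Recompute each column's even parity and compare to cp:
  c0: data parity 1, sent cp 1 → ok
  c1: data parity 0, sent cp 0 → ok
  c2: data parity 1, sent cp 0 → mismatch
  c3: data parity 1, sent cp 1 → ok
Exactly one row (r2) and one column (c2) fail → the flipped bit is at their intersection.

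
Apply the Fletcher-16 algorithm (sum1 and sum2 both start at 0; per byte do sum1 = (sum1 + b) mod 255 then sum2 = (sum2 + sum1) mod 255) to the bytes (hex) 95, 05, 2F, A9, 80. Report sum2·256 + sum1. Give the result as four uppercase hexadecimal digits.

61F3

Running sums (mod 255):
  after byte 0 (95): sum1=149, sum2=149
  after byte 1 (05): sum1=154, sum2=48
  after byte 2 (2F): sum1=201, sum2=249
  after byte 3 (A9): sum1=115, sum2=109
  after byte 4 (80): sum1=243, sum2=97
Checksum = sum2·256 + sum1 = 97·256 + 243 = 25075 = 0x61F3.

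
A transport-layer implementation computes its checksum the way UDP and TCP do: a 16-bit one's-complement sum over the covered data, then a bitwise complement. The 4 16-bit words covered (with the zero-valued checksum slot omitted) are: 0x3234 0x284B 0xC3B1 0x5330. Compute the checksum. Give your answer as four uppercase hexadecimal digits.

8E9E

One's-complement addition (fold any carry out of bit 15 back into bit 0):
  0x3234 + 0x284B = 0x05A7F
  0x5A7F + 0xC3B1 = 0x11E30 → wrap carry → 0x1E31
  0x1E31 + 0x5330 = 0x07161
One's-complement sum = 0x7161.
Checksum = ~0x7161 & 0xFFFF = 0x8E9E.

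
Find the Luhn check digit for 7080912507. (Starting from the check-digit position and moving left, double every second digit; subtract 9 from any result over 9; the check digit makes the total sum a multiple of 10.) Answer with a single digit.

6

Partial digits right→left: 7 0 5 2 1 9 0 8 0 7
Double every second digit counting from the check-digit position (so the 1st, 3rd, 5th, ... of the partial from the right).
  doubled (with −9 where >9): 5 1 2 0 0 → sum 8
  kept as-is: 0 2 9 8 7 → sum 26
Total = 8 + 26 = 34.
Check digit = (10 − (34 mod 10)) mod 10 = 6.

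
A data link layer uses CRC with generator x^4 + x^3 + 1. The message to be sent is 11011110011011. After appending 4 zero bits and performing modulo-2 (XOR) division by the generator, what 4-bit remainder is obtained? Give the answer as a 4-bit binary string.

1001

Append 4 zeros: 110111100110110000. Divide by 11001 (XOR where the leading bit is 1):
  pos 0: 11011 XOR 11001 = 00010
  pos 3: 10110 XOR 11001 = 01111
  pos 4: 11110 XOR 11001 = 00111
  pos 6: 11111 XOR 11001 = 00110
  pos 8: 11001 XOR 11001 = 00000
  pos 13: 10000 XOR 11001 = 01001
Remainder (last 4 bits) = 1001. This is the CRC / FCS.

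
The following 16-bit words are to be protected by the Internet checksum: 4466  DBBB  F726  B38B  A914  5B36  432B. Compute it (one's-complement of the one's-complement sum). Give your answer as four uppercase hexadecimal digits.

EDB4

One's-complement addition (fold any carry out of bit 15 back into bit 0):
  0x4466 + 0xDBBB = 0x12021 → wrap carry → 0x2022
  0x2022 + 0xF726 = 0x11748 → wrap carry → 0x1749
  0x1749 + 0xB38B = 0x0CAD4
  0xCAD4 + 0xA914 = 0x173E8 → wrap carry → 0x73E9
  0x73E9 + 0x5B36 = 0x0CF1F
  0xCF1F + 0x432B = 0x1124A → wrap carry → 0x124B
One's-complement sum = 0x124B.
Checksum = ~0x124B & 0xFFFF = 0xEDB4.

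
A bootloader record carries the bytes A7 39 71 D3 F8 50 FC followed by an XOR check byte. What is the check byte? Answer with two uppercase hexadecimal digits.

68

XOR the bytes together:
  start with 0xA7
  0xA7 ⊕ 0x39 = 0x9E
  0x9E ⊕ 0x71 = 0xEF
  0xEF ⊕ 0xD3 = 0x3C
  0x3C ⊕ 0xF8 = 0xC4
  0xC4 ⊕ 0x50 = 0x94
  0x94 ⊕ 0xFC = 0x68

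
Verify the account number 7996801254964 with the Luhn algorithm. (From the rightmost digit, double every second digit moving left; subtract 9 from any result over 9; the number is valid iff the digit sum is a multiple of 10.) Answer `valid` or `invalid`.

From the right, keep odd positions and double even positions (subtract 9 from any doubled value over 9):
  doubled (positions 2,4,...): 3 8 4 0 3 9 → sum 27
  kept (positions 1,3,...): 4 9 5 1 8 9 7 → sum 43
Total = 70.
70 mod 10 = 0, so the number is valid.

valid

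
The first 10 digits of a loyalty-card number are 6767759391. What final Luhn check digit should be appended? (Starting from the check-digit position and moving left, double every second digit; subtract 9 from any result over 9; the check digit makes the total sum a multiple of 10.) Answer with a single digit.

Partial digits right→left: 1 9 3 9 5 7 7 6 7 6
Double every second digit counting from the check-digit position (so the 1st, 3rd, 5th, ... of the partial from the right).
  doubled (with −9 where >9): 2 6 1 5 5 → sum 19
  kept as-is: 9 9 7 6 6 → sum 37
Total = 19 + 37 = 56.
Check digit = (10 − (56 mod 10)) mod 10 = 4.

4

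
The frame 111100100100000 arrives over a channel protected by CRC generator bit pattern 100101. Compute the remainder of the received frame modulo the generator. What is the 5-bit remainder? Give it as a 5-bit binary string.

Modulo-2 division of 111100100100000 by 100101:
  pos 0: 111100 XOR 100101 = 011001
  pos 1: 110011 XOR 100101 = 010110
  pos 2: 101100 XOR 100101 = 001001
  pos 4: 100101 XOR 100101 = 000000
Remainder = 00000 (zero — the frame passes the CRC check).

00000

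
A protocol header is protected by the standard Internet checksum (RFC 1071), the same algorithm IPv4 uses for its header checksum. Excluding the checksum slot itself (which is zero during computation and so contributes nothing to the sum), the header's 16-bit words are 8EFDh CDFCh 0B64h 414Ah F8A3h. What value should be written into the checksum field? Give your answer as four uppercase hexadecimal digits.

5DB3

One's-complement addition (fold any carry out of bit 15 back into bit 0):
  0x8EFD + 0xCDFC = 0x15CF9 → wrap carry → 0x5CFA
  0x5CFA + 0x0B64 = 0x0685E
  0x685E + 0x414A = 0x0A9A8
  0xA9A8 + 0xF8A3 = 0x1A24B → wrap carry → 0xA24C
One's-complement sum = 0xA24C.
Checksum = ~0xA24C & 0xFFFF = 0x5DB3.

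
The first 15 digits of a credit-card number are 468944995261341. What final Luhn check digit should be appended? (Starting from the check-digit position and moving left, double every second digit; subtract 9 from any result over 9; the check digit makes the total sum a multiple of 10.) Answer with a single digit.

Partial digits right→left: 1 4 3 1 6 2 5 9 9 4 4 9 8 6 4
Double every second digit counting from the check-digit position (so the 1st, 3rd, 5th, ... of the partial from the right).
  doubled (with −9 where >9): 2 6 3 1 9 8 7 8 → sum 44
  kept as-is: 4 1 2 9 4 9 6 → sum 35
Total = 44 + 35 = 79.
Check digit = (10 − (79 mod 10)) mod 10 = 1.

1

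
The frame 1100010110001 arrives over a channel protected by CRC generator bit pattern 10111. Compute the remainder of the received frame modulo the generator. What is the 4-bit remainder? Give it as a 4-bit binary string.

Modulo-2 division of 1100010110001 by 10111:
  pos 0: 11000 XOR 10111 = 01111
  pos 1: 11111 XOR 10111 = 01000
  pos 2: 10000 XOR 10111 = 00111
  pos 4: 11111 XOR 10111 = 01000
  pos 5: 10000 XOR 10111 = 00111
  pos 7: 11100 XOR 10111 = 01011
  pos 8: 10111 XOR 10111 = 00000
Remainder = 0000 (zero — the frame passes the CRC check).

0000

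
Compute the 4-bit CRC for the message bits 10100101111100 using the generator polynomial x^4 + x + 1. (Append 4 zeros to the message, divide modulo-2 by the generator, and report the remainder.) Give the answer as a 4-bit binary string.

0101

Append 4 zeros: 101001011111000000. Divide by 10011 (XOR where the leading bit is 1):
  pos 0: 10100 XOR 10011 = 00111
  pos 2: 11110 XOR 10011 = 01101
  pos 3: 11011 XOR 10011 = 01000
  pos 4: 10001 XOR 10011 = 00010
  pos 7: 10111 XOR 10011 = 00100
  pos 9: 10000 XOR 10011 = 00011
  pos 12: 11000 XOR 10011 = 01011
  pos 13: 10110 XOR 10011 = 00101
Remainder (last 4 bits) = 0101. This is the CRC / FCS.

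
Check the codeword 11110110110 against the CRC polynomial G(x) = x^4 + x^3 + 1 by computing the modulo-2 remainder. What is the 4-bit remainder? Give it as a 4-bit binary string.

0010

Modulo-2 division of 11110110110 by 11001:
  pos 0: 11110 XOR 11001 = 00111
  pos 2: 11111 XOR 11001 = 00110
  pos 4: 11001 XOR 11001 = 00000
Remainder = 0010 (nonzero — an error is detected).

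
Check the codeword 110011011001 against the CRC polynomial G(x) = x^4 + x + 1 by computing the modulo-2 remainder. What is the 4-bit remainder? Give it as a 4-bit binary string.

Modulo-2 division of 110011011001 by 10011:
  pos 0: 11001 XOR 10011 = 01010
  pos 1: 10101 XOR 10011 = 00110
  pos 3: 11001 XOR 10011 = 01010
  pos 4: 10101 XOR 10011 = 00110
  pos 6: 11000 XOR 10011 = 01011
  pos 7: 10111 XOR 10011 = 00100
Remainder = 0100 (nonzero — an error is detected).

0100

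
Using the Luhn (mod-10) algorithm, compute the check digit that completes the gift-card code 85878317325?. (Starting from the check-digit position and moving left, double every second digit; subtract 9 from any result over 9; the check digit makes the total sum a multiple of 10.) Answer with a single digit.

6

Partial digits right→left: 5 2 3 7 1 3 8 7 8 5 8
Double every second digit counting from the check-digit position (so the 1st, 3rd, 5th, ... of the partial from the right).
  doubled (with −9 where >9): 1 6 2 7 7 7 → sum 30
  kept as-is: 2 7 3 7 5 → sum 24
Total = 30 + 24 = 54.
Check digit = (10 − (54 mod 10)) mod 10 = 6.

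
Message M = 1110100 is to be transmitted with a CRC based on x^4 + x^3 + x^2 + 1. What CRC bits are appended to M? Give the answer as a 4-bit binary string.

0000

Append 4 zeros: 11101000000. Divide by 11101 (XOR where the leading bit is 1):
  pos 0: 11101 XOR 11101 = 00000
Remainder (last 4 bits) = 0000. This is the CRC / FCS.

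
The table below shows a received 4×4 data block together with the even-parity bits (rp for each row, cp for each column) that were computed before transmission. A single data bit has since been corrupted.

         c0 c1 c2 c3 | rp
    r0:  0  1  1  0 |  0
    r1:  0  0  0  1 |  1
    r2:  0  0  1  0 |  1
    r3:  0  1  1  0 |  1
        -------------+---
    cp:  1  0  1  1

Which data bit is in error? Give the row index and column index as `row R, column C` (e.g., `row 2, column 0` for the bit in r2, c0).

Recompute each row's even parity and compare to rp:
  r0: data parity 0, sent rp 0 → ok
  r1: data parity 1, sent rp 1 → ok
  r2: data parity 1, sent rp 1 → ok
  r3: data parity 0, sent rp 1 → mismatch
Recompute each column's even parity and compare to cp:
  c0: data parity 0, sent cp 1 → mismatch
  c1: data parity 0, sent cp 0 → ok
  c2: data parity 1, sent cp 1 → ok
  c3: data parity 1, sent cp 1 → ok
Exactly one row (r3) and one column (c0) fail → the flipped bit is at their intersection.

row 3, column 0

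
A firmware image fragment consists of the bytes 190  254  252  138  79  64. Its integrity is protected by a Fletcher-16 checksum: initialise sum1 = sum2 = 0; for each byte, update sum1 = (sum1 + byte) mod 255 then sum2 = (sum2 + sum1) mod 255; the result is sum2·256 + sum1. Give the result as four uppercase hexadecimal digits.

E5D4

Running sums (mod 255):
  after byte 0 (190): sum1=190, sum2=190
  after byte 1 (254): sum1=189, sum2=124
  after byte 2 (252): sum1=186, sum2=55
  after byte 3 (138): sum1=69, sum2=124
  after byte 4 (79): sum1=148, sum2=17
  after byte 5 (64): sum1=212, sum2=229
Checksum = sum2·256 + sum1 = 229·256 + 212 = 58836 = 0xE5D4.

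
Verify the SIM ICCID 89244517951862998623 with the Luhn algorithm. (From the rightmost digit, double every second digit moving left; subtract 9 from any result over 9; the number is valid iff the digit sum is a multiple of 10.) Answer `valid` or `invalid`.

From the right, keep odd positions and double even positions (subtract 9 from any doubled value over 9):
  doubled (positions 2,4,...): 4 7 9 3 2 9 2 8 4 7 → sum 55
  kept (positions 1,3,...): 3 6 9 2 8 5 7 5 4 9 → sum 58
Total = 113.
113 mod 10 = 3, so the number is invalid.

invalid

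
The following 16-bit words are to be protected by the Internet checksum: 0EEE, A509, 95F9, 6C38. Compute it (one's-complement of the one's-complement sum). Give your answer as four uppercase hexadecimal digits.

49D6

One's-complement addition (fold any carry out of bit 15 back into bit 0):
  0x0EEE + 0xA509 = 0x0B3F7
  0xB3F7 + 0x95F9 = 0x149F0 → wrap carry → 0x49F1
  0x49F1 + 0x6C38 = 0x0B629
One's-complement sum = 0xB629.
Checksum = ~0xB629 & 0xFFFF = 0x49D6.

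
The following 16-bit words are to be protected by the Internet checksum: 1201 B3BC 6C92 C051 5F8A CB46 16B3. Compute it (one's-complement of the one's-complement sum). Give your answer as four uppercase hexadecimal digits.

CBD9

One's-complement addition (fold any carry out of bit 15 back into bit 0):
  0x1201 + 0xB3BC = 0x0C5BD
  0xC5BD + 0x6C92 = 0x1324F → wrap carry → 0x3250
  0x3250 + 0xC051 = 0x0F2A1
  0xF2A1 + 0x5F8A = 0x1522B → wrap carry → 0x522C
  0x522C + 0xCB46 = 0x11D72 → wrap carry → 0x1D73
  0x1D73 + 0x16B3 = 0x03426
One's-complement sum = 0x3426.
Checksum = ~0x3426 & 0xFFFF = 0xCBD9.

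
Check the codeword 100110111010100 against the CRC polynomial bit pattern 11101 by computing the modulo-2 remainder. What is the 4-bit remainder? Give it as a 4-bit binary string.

Modulo-2 division of 100110111010100 by 11101:
  pos 0: 10011 XOR 11101 = 01110
  pos 1: 11100 XOR 11101 = 00001
  pos 5: 11110 XOR 11101 = 00011
  pos 8: 11101 XOR 11101 = 00000
Remainder = 0000 (zero — the frame passes the CRC check).

0000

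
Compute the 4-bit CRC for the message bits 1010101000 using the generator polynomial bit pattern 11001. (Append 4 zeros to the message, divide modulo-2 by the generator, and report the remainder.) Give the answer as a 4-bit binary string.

Append 4 zeros: 10101010000000. Divide by 11001 (XOR where the leading bit is 1):
  pos 0: 10101 XOR 11001 = 01100
  pos 1: 11000 XOR 11001 = 00001
  pos 5: 11000 XOR 11001 = 00001
  pos 9: 10000 XOR 11001 = 01001
Remainder (last 4 bits) = 1001. This is the CRC / FCS.

1001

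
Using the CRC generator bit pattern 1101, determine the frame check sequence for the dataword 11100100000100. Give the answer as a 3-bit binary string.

Append 3 zeros: 11100100000100000. Divide by 1101 (XOR where the leading bit is 1):
  pos 0: 1110 XOR 1101 = 0011
  pos 2: 1101 XOR 1101 = 0000
  pos 11: 1000 XOR 1101 = 0101
  pos 12: 1010 XOR 1101 = 0111
  pos 13: 1110 XOR 1101 = 0011
Remainder (last 3 bits) = 011. This is the CRC / FCS.

011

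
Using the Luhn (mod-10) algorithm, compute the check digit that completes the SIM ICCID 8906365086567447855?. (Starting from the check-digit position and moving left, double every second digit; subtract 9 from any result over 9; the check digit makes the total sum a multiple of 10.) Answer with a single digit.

8

Partial digits right→left: 5 5 8 7 4 4 7 6 5 6 8 0 5 6 3 6 0 9 8
Double every second digit counting from the check-digit position (so the 1st, 3rd, 5th, ... of the partial from the right).
  doubled (with −9 where >9): 1 7 8 5 1 7 1 6 0 7 → sum 43
  kept as-is: 5 7 4 6 6 0 6 6 9 → sum 49
Total = 43 + 49 = 92.
Check digit = (10 − (92 mod 10)) mod 10 = 8.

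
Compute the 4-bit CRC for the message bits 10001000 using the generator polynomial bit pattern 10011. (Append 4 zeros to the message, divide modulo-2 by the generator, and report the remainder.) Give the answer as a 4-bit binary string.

0101

Append 4 zeros: 100010000000. Divide by 10011 (XOR where the leading bit is 1):
  pos 0: 10001 XOR 10011 = 00010
  pos 3: 10000 XOR 10011 = 00011
  pos 6: 11000 XOR 10011 = 01011
  pos 7: 10110 XOR 10011 = 00101
Remainder (last 4 bits) = 0101. This is the CRC / FCS.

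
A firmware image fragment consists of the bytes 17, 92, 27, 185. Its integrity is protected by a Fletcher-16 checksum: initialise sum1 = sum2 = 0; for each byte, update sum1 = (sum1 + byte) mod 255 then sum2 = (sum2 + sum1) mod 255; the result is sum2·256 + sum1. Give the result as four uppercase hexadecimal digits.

Running sums (mod 255):
  after byte 0 (17): sum1=17, sum2=17
  after byte 1 (92): sum1=109, sum2=126
  after byte 2 (27): sum1=136, sum2=7
  after byte 3 (185): sum1=66, sum2=73
Checksum = sum2·256 + sum1 = 73·256 + 66 = 18754 = 0x4942.

4942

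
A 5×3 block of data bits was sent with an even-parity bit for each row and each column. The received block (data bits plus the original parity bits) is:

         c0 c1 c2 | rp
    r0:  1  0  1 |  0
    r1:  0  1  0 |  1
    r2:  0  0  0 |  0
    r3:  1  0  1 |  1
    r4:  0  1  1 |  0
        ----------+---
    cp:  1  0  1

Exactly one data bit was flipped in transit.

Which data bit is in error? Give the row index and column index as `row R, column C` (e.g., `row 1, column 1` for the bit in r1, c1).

row 3, column 0

Recompute each row's even parity and compare to rp:
  r0: data parity 0, sent rp 0 → ok
  r1: data parity 1, sent rp 1 → ok
  r2: data parity 0, sent rp 0 → ok
  r3: data parity 0, sent rp 1 → mismatch
  r4: data parity 0, sent rp 0 → ok
Recompute each column's even parity and compare to cp:
  c0: data parity 0, sent cp 1 → mismatch
  c1: data parity 0, sent cp 0 → ok
  c2: data parity 1, sent cp 1 → ok
Exactly one row (r3) and one column (c0) fail → the flipped bit is at their intersection.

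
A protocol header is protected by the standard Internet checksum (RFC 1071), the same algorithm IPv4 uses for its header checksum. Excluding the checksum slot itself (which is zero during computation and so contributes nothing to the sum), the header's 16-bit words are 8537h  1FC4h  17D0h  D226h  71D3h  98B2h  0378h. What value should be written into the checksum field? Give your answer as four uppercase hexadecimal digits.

One's-complement addition (fold any carry out of bit 15 back into bit 0):
  0x8537 + 0x1FC4 = 0x0A4FB
  0xA4FB + 0x17D0 = 0x0BCCB
  0xBCCB + 0xD226 = 0x18EF1 → wrap carry → 0x8EF2
  0x8EF2 + 0x71D3 = 0x100C5 → wrap carry → 0x00C6
  0x00C6 + 0x98B2 = 0x09978
  0x9978 + 0x0378 = 0x09CF0
One's-complement sum = 0x9CF0.
Checksum = ~0x9CF0 & 0xFFFF = 0x630F.

630F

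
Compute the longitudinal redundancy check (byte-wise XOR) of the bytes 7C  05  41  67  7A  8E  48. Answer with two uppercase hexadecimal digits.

E3

XOR the bytes together:
  start with 0x7C
  0x7C ⊕ 0x05 = 0x79
  0x79 ⊕ 0x41 = 0x38
  0x38 ⊕ 0x67 = 0x5F
  0x5F ⊕ 0x7A = 0x25
  0x25 ⊕ 0x8E = 0xAB
  0xAB ⊕ 0x48 = 0xE3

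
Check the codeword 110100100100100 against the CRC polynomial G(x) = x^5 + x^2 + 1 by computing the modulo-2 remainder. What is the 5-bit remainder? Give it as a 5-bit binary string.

Modulo-2 division of 110100100100100 by 100101:
  pos 0: 110100 XOR 100101 = 010001
  pos 1: 100011 XOR 100101 = 000110
  pos 4: 110001 XOR 100101 = 010100
  pos 5: 101000 XOR 100101 = 001101
  pos 7: 110101 XOR 100101 = 010000
  pos 8: 100000 XOR 100101 = 000101
Remainder = 01010 (nonzero — an error is detected).

01010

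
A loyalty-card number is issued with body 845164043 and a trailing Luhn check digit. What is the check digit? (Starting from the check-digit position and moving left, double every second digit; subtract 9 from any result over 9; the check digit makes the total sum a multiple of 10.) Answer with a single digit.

0

Partial digits right→left: 3 4 0 4 6 1 5 4 8
Double every second digit counting from the check-digit position (so the 1st, 3rd, 5th, ... of the partial from the right).
  doubled (with −9 where >9): 6 0 3 1 7 → sum 17
  kept as-is: 4 4 1 4 → sum 13
Total = 17 + 13 = 30.
Check digit = (10 − (30 mod 10)) mod 10 = 0.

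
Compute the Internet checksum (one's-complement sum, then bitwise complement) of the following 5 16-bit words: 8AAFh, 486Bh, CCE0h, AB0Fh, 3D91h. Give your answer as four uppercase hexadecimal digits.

One's-complement addition (fold any carry out of bit 15 back into bit 0):
  0x8AAF + 0x486B = 0x0D31A
  0xD31A + 0xCCE0 = 0x19FFA → wrap carry → 0x9FFB
  0x9FFB + 0xAB0F = 0x14B0A → wrap carry → 0x4B0B
  0x4B0B + 0x3D91 = 0x0889C
One's-complement sum = 0x889C.
Checksum = ~0x889C & 0xFFFF = 0x7763.

7763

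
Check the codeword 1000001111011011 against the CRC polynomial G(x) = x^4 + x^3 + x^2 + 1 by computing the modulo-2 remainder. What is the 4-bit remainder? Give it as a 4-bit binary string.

1101

Modulo-2 division of 1000001111011011 by 11101:
  pos 0: 10000 XOR 11101 = 01101
  pos 1: 11010 XOR 11101 = 00111
  pos 3: 11111 XOR 11101 = 00010
  pos 6: 10110 XOR 11101 = 01011
  pos 7: 10111 XOR 11101 = 01010
  pos 8: 10101 XOR 11101 = 01000
  pos 9: 10000 XOR 11101 = 01101
  pos 10: 11011 XOR 11101 = 00110
Remainder = 1101 (nonzero — an error is detected).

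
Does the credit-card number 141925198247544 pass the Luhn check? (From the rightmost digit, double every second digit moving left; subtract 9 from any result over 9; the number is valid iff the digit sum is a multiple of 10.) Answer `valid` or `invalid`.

From the right, keep odd positions and double even positions (subtract 9 from any doubled value over 9):
  doubled (positions 2,4,...): 8 5 4 9 1 9 8 → sum 44
  kept (positions 1,3,...): 4 5 4 8 1 2 1 1 → sum 26
Total = 70.
70 mod 10 = 0, so the number is valid.

valid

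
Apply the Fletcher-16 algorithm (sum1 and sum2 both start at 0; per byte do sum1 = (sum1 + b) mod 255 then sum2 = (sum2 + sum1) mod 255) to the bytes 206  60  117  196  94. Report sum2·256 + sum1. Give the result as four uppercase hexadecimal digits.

43A3

Running sums (mod 255):
  after byte 0 (206): sum1=206, sum2=206
  after byte 1 (60): sum1=11, sum2=217
  after byte 2 (117): sum1=128, sum2=90
  after byte 3 (196): sum1=69, sum2=159
  after byte 4 (94): sum1=163, sum2=67
Checksum = sum2·256 + sum1 = 67·256 + 163 = 17315 = 0x43A3.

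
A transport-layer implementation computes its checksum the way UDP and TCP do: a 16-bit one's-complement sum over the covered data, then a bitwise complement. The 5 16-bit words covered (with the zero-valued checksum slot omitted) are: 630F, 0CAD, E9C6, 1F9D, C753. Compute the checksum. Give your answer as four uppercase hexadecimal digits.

One's-complement addition (fold any carry out of bit 15 back into bit 0):
  0x630F + 0x0CAD = 0x06FBC
  0x6FBC + 0xE9C6 = 0x15982 → wrap carry → 0x5983
  0x5983 + 0x1F9D = 0x07920
  0x7920 + 0xC753 = 0x14073 → wrap carry → 0x4074
One's-complement sum = 0x4074.
Checksum = ~0x4074 & 0xFFFF = 0xBF8B.

BF8B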